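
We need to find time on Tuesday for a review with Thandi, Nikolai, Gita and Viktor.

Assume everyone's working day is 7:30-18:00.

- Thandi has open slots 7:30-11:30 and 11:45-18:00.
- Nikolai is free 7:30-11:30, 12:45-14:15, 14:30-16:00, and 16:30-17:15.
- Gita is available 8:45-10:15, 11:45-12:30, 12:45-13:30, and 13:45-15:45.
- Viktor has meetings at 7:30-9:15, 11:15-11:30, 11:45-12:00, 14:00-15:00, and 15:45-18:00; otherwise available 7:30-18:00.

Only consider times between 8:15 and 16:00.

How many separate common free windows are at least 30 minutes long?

Viktor free within 07:30–18:00: 09:15–11:15, 11:30–11:45, 12:00–14:00, 15:00–15:45.
Thandi ∩ Nikolai: 07:30–11:30, 12:45–14:15, 14:30–16:00, 16:30–17:15.
Thandi ∩ Nikolai ∩ Gita: 08:45–10:15, 12:45–13:30, 13:45–14:15, 14:30–15:45.
Thandi ∩ Nikolai ∩ Gita ∩ Viktor: 09:15–10:15, 12:45–13:30, 13:45–14:00, 15:00–15:45.
Restricted to 08:15–16:00: 09:15–10:15, 12:45–13:30, 13:45–14:00, 15:00–15:45.
Windows ≥ 30 min: 09:15–10:15, 12:45–13:30, 15:00–15:45.
That's 3 windows.

3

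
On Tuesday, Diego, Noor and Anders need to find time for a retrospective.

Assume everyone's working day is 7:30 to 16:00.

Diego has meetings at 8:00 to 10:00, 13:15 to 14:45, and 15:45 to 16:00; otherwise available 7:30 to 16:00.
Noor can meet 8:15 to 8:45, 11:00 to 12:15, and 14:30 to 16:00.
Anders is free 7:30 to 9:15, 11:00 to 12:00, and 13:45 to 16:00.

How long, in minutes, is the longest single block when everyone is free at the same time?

Diego free within 07:30–16:00: 07:30–08:00, 10:00–13:15, 14:45–15:45.
Diego ∩ Noor: 11:00–12:15, 14:45–15:45.
Diego ∩ Noor ∩ Anders: 11:00–12:00, 14:45–15:45.
Common window lengths: 60, 60 min; longest is 60.

60 minutes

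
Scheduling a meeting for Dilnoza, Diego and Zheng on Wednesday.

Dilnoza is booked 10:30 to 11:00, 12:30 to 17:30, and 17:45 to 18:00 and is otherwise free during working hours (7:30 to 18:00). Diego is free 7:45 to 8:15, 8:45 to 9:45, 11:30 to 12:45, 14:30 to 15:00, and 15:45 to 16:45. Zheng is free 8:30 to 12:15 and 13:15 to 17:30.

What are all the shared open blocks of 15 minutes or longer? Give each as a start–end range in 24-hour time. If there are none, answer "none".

08:45–09:45, 11:30–12:15

Dilnoza free within 07:30–18:00: 07:30–10:30, 11:00–12:30, 17:30–17:45.
Dilnoza ∩ Diego: 07:45–08:15, 08:45–09:45, 11:30–12:30.
Dilnoza ∩ Diego ∩ Zheng: 08:45–09:45, 11:30–12:15.
Windows ≥ 15 min: 08:45–09:45, 11:30–12:15.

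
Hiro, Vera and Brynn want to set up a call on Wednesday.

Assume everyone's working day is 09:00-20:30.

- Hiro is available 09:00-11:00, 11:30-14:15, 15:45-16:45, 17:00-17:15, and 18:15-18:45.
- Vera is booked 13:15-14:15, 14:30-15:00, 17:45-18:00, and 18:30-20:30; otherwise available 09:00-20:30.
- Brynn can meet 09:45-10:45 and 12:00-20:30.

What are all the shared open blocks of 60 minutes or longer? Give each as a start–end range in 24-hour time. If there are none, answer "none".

Vera free within 09:00–20:30: 09:00–13:15, 14:15–14:30, 15:00–17:45, 18:00–18:30.
Hiro ∩ Vera: 09:00–11:00, 11:30–13:15, 15:45–16:45, 17:00–17:15, 18:15–18:30.
Hiro ∩ Vera ∩ Brynn: 09:45–10:45, 12:00–13:15, 15:45–16:45, 17:00–17:15, 18:15–18:30.
Windows ≥ 60 min: 09:45–10:45, 12:00–13:15, 15:45–16:45.

09:45–10:45, 12:00–13:15, 15:45–16:45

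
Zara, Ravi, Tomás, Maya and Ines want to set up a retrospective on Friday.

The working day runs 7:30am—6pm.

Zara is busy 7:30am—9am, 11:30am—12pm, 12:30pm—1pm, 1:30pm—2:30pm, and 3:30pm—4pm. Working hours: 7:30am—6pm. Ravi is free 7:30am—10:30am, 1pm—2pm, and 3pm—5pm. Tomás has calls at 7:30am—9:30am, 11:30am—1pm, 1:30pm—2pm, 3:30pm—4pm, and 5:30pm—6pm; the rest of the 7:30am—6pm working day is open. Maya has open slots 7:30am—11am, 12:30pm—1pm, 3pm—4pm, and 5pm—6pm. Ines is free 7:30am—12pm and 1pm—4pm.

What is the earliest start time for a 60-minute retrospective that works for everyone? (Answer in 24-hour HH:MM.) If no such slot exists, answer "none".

Zara free within 07:30–18:00: 09:00–11:30, 12:00–12:30, 13:00–13:30, 14:30–15:30, 16:00–18:00.
Tomás free within 07:30–18:00: 09:30–11:30, 13:00–13:30, 14:00–15:30, 16:00–17:30.
Zara ∩ Ravi: 09:00–10:30, 13:00–13:30, 15:00–15:30, 16:00–17:00.
Zara ∩ Ravi ∩ Tomás: 09:30–10:30, 13:00–13:30, 15:00–15:30, 16:00–17:00.
Zara ∩ Ravi ∩ Tomás ∩ Maya: 09:30–10:30, 15:00–15:30.
Zara ∩ Ravi ∩ Tomás ∩ Maya ∩ Ines: 09:30–10:30, 15:00–15:30.
Windows ≥ 60 min: 09:30–10:30.
Earliest such window starts at 09:30.

09:30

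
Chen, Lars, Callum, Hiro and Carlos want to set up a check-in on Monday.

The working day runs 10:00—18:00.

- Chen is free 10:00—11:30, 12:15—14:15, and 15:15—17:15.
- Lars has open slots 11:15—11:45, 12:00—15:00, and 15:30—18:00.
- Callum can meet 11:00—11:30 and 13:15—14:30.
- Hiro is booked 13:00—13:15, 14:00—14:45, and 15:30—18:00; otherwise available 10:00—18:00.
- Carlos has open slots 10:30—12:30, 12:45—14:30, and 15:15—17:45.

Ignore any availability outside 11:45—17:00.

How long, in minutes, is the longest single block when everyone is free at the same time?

Hiro free within 10:00–18:00: 10:00–13:00, 13:15–14:00, 14:45–15:30.
Chen ∩ Lars: 11:15–11:30, 12:15–14:15, 15:30–17:15.
Chen ∩ Lars ∩ Callum: 11:15–11:30, 13:15–14:15.
Chen ∩ Lars ∩ Callum ∩ Hiro: 11:15–11:30, 13:15–14:00.
Chen ∩ Lars ∩ Callum ∩ Hiro ∩ Carlos: 11:15–11:30, 13:15–14:00.
Restricted to 11:45–17:00: 13:15–14:00.
Single common window of 45 minutes.

45 minutes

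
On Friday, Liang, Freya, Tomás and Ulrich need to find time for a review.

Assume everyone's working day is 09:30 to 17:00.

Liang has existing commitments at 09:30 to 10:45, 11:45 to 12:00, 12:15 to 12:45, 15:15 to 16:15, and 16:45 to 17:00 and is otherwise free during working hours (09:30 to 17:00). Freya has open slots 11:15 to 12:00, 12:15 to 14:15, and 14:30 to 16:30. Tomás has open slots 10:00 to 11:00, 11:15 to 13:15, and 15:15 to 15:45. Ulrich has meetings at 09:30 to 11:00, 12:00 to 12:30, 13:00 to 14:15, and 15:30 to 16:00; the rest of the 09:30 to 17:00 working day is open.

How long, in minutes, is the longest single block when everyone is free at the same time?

30 minutes

Liang free within 09:30–17:00: 10:45–11:45, 12:00–12:15, 12:45–15:15, 16:15–16:45.
Ulrich free within 09:30–17:00: 11:00–12:00, 12:30–13:00, 14:15–15:30, 16:00–17:00.
Liang ∩ Freya: 11:15–11:45, 12:45–14:15, 14:30–15:15, 16:15–16:30.
Liang ∩ Freya ∩ Tomás: 11:15–11:45, 12:45–13:15.
Liang ∩ Freya ∩ Tomás ∩ Ulrich: 11:15–11:45, 12:45–13:00.
Common window lengths: 30, 15 min; longest is 30.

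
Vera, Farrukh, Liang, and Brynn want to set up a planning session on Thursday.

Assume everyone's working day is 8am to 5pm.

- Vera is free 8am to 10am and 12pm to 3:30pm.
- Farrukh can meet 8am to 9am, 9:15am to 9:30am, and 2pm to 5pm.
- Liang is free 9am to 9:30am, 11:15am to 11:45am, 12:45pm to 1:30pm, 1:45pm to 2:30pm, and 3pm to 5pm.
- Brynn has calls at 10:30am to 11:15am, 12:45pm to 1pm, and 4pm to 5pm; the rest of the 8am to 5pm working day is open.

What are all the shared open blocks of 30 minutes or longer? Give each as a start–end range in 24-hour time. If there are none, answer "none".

Brynn free within 08:00–17:00: 08:00–10:30, 11:15–12:45, 13:00–16:00.
Vera ∩ Farrukh: 08:00–09:00, 09:15–09:30, 14:00–15:30.
Vera ∩ Farrukh ∩ Liang: 09:15–09:30, 14:00–14:30, 15:00–15:30.
Vera ∩ Farrukh ∩ Liang ∩ Brynn: 09:15–09:30, 14:00–14:30, 15:00–15:30.
Windows ≥ 30 min: 14:00–14:30, 15:00–15:30.

14:00–14:30, 15:00–15:30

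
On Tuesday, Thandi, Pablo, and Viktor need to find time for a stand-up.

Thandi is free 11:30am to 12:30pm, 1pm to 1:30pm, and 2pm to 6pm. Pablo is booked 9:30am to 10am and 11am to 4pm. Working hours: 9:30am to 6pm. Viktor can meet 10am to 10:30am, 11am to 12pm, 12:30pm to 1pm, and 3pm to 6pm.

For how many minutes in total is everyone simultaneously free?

Pablo free within 09:30–18:00: 10:00–11:00, 16:00–18:00.
Thandi ∩ Pablo: 16:00–18:00.
Thandi ∩ Pablo ∩ Viktor: 16:00–18:00.
Total common minutes: 120.

120 minutes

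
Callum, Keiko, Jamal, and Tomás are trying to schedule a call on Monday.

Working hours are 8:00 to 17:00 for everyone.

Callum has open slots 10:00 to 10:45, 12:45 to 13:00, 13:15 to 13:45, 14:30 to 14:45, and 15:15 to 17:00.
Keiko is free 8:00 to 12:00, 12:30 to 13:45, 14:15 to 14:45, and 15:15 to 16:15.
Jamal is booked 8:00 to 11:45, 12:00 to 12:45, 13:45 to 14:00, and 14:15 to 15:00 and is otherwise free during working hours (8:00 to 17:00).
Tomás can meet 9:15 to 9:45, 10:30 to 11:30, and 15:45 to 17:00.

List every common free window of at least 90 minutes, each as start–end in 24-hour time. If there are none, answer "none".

Jamal free within 08:00–17:00: 11:45–12:00, 12:45–13:45, 14:00–14:15, 15:00–17:00.
Callum ∩ Keiko: 10:00–10:45, 12:45–13:00, 13:15–13:45, 14:30–14:45, 15:15–16:15.
Callum ∩ Keiko ∩ Jamal: 12:45–13:00, 13:15–13:45, 15:15–16:15.
Callum ∩ Keiko ∩ Jamal ∩ Tomás: 15:45–16:15.
Windows ≥ 90 min: (none).

none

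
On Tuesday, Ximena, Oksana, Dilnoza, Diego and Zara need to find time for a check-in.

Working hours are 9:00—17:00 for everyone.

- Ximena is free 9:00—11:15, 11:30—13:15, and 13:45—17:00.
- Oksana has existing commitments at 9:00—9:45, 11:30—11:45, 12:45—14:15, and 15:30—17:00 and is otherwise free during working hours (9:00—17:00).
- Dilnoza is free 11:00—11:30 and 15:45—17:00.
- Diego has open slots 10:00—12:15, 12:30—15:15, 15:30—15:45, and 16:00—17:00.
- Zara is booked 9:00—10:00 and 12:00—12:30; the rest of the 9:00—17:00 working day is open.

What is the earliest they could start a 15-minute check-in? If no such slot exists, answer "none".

Oksana free within 09:00–17:00: 09:45–11:30, 11:45–12:45, 14:15–15:30.
Zara free within 09:00–17:00: 10:00–12:00, 12:30–17:00.
Ximena ∩ Oksana: 09:45–11:15, 11:45–12:45, 14:15–15:30.
Ximena ∩ Oksana ∩ Dilnoza: 11:00–11:15.
Ximena ∩ Oksana ∩ Dilnoza ∩ Diego: 11:00–11:15.
Ximena ∩ Oksana ∩ Dilnoza ∩ Diego ∩ Zara: 11:00–11:15.
Windows ≥ 15 min: 11:00–11:15.
Earliest such window starts at 11:00.

11:00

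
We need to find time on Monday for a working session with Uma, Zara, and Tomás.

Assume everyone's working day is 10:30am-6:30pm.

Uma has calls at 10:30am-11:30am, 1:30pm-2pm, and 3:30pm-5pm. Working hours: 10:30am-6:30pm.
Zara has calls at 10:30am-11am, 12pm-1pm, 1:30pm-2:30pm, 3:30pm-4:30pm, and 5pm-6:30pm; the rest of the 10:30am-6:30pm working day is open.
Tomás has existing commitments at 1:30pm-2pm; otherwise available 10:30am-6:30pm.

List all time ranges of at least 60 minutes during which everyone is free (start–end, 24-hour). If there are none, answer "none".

14:30–15:30

Uma free within 10:30–18:30: 11:30–13:30, 14:00–15:30, 17:00–18:30.
Zara free within 10:30–18:30: 11:00–12:00, 13:00–13:30, 14:30–15:30, 16:30–17:00.
Tomás free within 10:30–18:30: 10:30–13:30, 14:00–18:30.
Uma ∩ Zara: 11:30–12:00, 13:00–13:30, 14:30–15:30.
Uma ∩ Zara ∩ Tomás: 11:30–12:00, 13:00–13:30, 14:30–15:30.
Windows ≥ 60 min: 14:30–15:30.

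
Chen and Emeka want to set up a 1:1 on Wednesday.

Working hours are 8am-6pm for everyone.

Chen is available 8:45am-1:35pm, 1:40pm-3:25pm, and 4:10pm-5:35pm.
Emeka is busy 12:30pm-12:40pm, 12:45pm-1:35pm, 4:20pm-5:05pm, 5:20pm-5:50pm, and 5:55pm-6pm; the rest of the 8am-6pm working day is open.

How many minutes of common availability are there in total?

Emeka free within 08:00–18:00: 08:00–12:30, 12:40–12:45, 13:35–16:20, 17:05–17:20, 17:50–17:55.
Chen ∩ Emeka: 08:45–12:30, 12:40–12:45, 13:40–15:25, 16:10–16:20, 17:05–17:20.
Total common minutes: 225 + 5 + 105 + 10 + 15 = 360.

360 minutes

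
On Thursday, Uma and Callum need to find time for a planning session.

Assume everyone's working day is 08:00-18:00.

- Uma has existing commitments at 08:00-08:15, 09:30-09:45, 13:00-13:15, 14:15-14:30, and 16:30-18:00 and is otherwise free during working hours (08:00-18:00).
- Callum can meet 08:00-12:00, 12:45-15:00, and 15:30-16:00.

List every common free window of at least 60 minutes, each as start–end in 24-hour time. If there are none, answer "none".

Uma free within 08:00–18:00: 08:15–09:30, 09:45–13:00, 13:15–14:15, 14:30–16:30.
Uma ∩ Callum: 08:15–09:30, 09:45–12:00, 12:45–13:00, 13:15–14:15, 14:30–15:00, 15:30–16:00.
Windows ≥ 60 min: 08:15–09:30, 09:45–12:00, 13:15–14:15.

08:15–09:30, 09:45–12:00, 13:15–14:15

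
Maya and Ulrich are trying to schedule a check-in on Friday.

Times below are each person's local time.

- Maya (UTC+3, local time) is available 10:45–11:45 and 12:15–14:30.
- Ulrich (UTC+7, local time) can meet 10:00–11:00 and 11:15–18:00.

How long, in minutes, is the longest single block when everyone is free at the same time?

105 minutes

Maya → UTC: 07:45–08:45, 09:15–11:30.
Ulrich → UTC: 03:00–04:00, 04:15–11:00.
Maya ∩ Ulrich: 07:45–08:45, 09:15–11:00.
Common window lengths: 60, 105 min; longest is 105.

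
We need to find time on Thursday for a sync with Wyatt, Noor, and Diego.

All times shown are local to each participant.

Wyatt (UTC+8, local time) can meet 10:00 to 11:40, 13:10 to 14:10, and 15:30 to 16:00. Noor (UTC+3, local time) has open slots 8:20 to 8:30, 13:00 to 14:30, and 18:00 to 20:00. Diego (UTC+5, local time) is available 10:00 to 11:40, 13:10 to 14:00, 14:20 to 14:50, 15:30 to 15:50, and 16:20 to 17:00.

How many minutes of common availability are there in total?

Wyatt → UTC: 02:00–03:40, 05:10–06:10, 07:30–08:00.
Noor → UTC: 05:20–05:30, 10:00–11:30, 15:00–17:00.
Diego → UTC: 05:00–06:40, 08:10–09:00, 09:20–09:50, 10:30–10:50, 11:20–12:00.
Wyatt ∩ Noor: 05:20–05:30.
Wyatt ∩ Noor ∩ Diego: 05:20–05:30.
Total common minutes: 10.

10 minutes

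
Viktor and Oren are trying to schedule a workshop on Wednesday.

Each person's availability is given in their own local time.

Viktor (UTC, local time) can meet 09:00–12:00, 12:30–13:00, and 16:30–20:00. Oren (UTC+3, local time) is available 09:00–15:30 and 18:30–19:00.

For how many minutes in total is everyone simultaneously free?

180 minutes

Viktor → UTC: 09:00–12:00, 12:30–13:00, 16:30–20:00.
Oren → UTC: 06:00–12:30, 15:30–16:00.
Viktor ∩ Oren: 09:00–12:00.
Total common minutes: 180.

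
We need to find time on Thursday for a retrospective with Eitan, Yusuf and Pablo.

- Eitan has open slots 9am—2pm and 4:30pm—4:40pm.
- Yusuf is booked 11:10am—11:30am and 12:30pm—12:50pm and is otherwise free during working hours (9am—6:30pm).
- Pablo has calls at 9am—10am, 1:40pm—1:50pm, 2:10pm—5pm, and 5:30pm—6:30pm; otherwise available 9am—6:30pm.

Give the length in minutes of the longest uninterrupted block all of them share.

70 minutes

Yusuf free within 09:00–18:30: 09:00–11:10, 11:30–12:30, 12:50–18:30.
Pablo free within 09:00–18:30: 10:00–13:40, 13:50–14:10, 17:00–17:30.
Eitan ∩ Yusuf: 09:00–11:10, 11:30–12:30, 12:50–14:00, 16:30–16:40.
Eitan ∩ Yusuf ∩ Pablo: 10:00–11:10, 11:30–12:30, 12:50–13:40, 13:50–14:00.
Common window lengths: 70, 60, 50, 10 min; longest is 70.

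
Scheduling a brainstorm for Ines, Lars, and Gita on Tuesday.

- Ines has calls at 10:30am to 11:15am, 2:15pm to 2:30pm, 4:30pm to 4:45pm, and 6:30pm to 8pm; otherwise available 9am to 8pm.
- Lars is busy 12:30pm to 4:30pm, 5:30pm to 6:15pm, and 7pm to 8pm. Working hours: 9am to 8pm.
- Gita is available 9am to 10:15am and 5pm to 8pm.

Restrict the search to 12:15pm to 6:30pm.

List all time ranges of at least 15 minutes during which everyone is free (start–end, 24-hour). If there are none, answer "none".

Ines free within 09:00–20:00: 09:00–10:30, 11:15–14:15, 14:30–16:30, 16:45–18:30.
Lars free within 09:00–20:00: 09:00–12:30, 16:30–17:30, 18:15–19:00.
Ines ∩ Lars: 09:00–10:30, 11:15–12:30, 16:45–17:30, 18:15–18:30.
Ines ∩ Lars ∩ Gita: 09:00–10:15, 17:00–17:30, 18:15–18:30.
Restricted to 12:15–18:30: 17:00–17:30, 18:15–18:30.
Windows ≥ 15 min: 17:00–17:30, 18:15–18:30.

17:00–17:30, 18:15–18:30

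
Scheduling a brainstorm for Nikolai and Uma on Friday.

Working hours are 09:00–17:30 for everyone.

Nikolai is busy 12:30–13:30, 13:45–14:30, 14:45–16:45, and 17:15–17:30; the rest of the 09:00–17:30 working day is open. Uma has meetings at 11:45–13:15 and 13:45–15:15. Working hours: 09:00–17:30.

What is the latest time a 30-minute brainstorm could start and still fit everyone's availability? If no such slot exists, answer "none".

16:45

Nikolai free within 09:00–17:30: 09:00–12:30, 13:30–13:45, 14:30–14:45, 16:45–17:15.
Uma free within 09:00–17:30: 09:00–11:45, 13:15–13:45, 15:15–17:30.
Nikolai ∩ Uma: 09:00–11:45, 13:30–13:45, 16:45–17:15.
Windows ≥ 30 min: 09:00–11:45, 16:45–17:15.
Latest start in the last window 16:45–17:15 is 17:15 − 30 min = 16:45.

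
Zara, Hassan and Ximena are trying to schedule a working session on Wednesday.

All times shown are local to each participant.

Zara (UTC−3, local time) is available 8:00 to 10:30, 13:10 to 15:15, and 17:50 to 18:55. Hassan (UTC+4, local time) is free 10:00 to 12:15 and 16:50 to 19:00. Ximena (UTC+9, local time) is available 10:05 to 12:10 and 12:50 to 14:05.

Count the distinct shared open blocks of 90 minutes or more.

0

Zara → UTC: 11:00–13:30, 16:10–18:15, 20:50–21:55.
Hassan → UTC: 06:00–08:15, 12:50–15:00.
Ximena → UTC: 01:05–03:10, 03:50–05:05.
Zara ∩ Hassan: 12:50–13:30.
Zara ∩ Hassan ∩ Ximena: (none).
Windows ≥ 90 min: (none).
That's 0 windows.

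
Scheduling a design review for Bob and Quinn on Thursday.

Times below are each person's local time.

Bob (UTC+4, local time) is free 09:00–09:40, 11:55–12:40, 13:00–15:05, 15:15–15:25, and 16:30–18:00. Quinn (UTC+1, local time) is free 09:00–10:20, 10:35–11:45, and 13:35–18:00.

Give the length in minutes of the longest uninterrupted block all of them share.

85 minutes

Bob → UTC: 05:00–05:40, 07:55–08:40, 09:00–11:05, 11:15–11:25, 12:30–14:00.
Quinn → UTC: 08:00–09:20, 09:35–10:45, 12:35–17:00.
Bob ∩ Quinn: 08:00–08:40, 09:00–09:20, 09:35–10:45, 12:35–14:00.
Common window lengths: 40, 20, 70, 85 min; longest is 85.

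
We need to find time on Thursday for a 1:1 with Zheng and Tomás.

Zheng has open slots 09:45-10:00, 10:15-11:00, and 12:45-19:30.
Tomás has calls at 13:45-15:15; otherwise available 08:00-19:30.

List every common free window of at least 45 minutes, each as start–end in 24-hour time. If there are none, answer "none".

Tomás free within 08:00–19:30: 08:00–13:45, 15:15–19:30.
Zheng ∩ Tomás: 09:45–10:00, 10:15–11:00, 12:45–13:45, 15:15–19:30.
Windows ≥ 45 min: 10:15–11:00, 12:45–13:45, 15:15–19:30.

10:15–11:00, 12:45–13:45, 15:15–19:30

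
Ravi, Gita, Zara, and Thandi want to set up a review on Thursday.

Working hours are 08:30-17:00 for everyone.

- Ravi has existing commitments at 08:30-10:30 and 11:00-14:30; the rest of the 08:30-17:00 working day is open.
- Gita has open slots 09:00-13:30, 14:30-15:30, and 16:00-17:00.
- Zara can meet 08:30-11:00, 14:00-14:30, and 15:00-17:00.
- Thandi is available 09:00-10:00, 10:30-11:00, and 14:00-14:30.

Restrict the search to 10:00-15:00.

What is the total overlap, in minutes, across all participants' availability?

Ravi free within 08:30–17:00: 10:30–11:00, 14:30–17:00.
Ravi ∩ Gita: 10:30–11:00, 14:30–15:30, 16:00–17:00.
Ravi ∩ Gita ∩ Zara: 10:30–11:00, 15:00–15:30, 16:00–17:00.
Ravi ∩ Gita ∩ Zara ∩ Thandi: 10:30–11:00.
Restricted to 10:00–15:00: 10:30–11:00.
Total common minutes: 30.

30 minutes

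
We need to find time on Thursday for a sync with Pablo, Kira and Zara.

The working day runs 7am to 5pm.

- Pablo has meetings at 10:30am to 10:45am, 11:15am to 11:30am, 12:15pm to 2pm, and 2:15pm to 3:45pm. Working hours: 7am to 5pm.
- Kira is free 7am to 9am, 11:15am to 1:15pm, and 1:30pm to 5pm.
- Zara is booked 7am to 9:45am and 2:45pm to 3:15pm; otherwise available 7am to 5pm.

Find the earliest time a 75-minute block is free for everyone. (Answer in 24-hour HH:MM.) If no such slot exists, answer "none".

Pablo free within 07:00–17:00: 07:00–10:30, 10:45–11:15, 11:30–12:15, 14:00–14:15, 15:45–17:00.
Zara free within 07:00–17:00: 09:45–14:45, 15:15–17:00.
Pablo ∩ Kira: 07:00–09:00, 11:30–12:15, 14:00–14:15, 15:45–17:00.
Pablo ∩ Kira ∩ Zara: 11:30–12:15, 14:00–14:15, 15:45–17:00.
Windows ≥ 75 min: 15:45–17:00.
Earliest such window starts at 15:45.

15:45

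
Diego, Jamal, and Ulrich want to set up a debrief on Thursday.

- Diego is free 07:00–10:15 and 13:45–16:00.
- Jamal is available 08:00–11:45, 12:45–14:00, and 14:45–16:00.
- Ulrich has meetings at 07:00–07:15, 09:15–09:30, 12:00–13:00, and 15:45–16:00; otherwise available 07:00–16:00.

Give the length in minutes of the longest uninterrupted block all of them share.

75 minutes

Ulrich free within 07:00–16:00: 07:15–09:15, 09:30–12:00, 13:00–15:45.
Diego ∩ Jamal: 08:00–10:15, 13:45–14:00, 14:45–16:00.
Diego ∩ Jamal ∩ Ulrich: 08:00–09:15, 09:30–10:15, 13:45–14:00, 14:45–15:45.
Common window lengths: 75, 45, 15, 60 min; longest is 75.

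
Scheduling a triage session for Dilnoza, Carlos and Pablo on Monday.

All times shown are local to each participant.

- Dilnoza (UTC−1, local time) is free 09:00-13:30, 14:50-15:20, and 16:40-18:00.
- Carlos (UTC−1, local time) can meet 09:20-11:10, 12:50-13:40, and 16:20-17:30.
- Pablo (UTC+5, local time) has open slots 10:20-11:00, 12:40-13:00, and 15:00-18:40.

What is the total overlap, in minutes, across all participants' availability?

Dilnoza → UTC: 10:00–14:30, 15:50–16:20, 17:40–19:00.
Carlos → UTC: 10:20–12:10, 13:50–14:40, 17:20–18:30.
Pablo → UTC: 05:20–06:00, 07:40–08:00, 10:00–13:40.
Dilnoza ∩ Carlos: 10:20–12:10, 13:50–14:30, 17:40–18:30.
Dilnoza ∩ Carlos ∩ Pablo: 10:20–12:10.
Total common minutes: 110.

110 minutes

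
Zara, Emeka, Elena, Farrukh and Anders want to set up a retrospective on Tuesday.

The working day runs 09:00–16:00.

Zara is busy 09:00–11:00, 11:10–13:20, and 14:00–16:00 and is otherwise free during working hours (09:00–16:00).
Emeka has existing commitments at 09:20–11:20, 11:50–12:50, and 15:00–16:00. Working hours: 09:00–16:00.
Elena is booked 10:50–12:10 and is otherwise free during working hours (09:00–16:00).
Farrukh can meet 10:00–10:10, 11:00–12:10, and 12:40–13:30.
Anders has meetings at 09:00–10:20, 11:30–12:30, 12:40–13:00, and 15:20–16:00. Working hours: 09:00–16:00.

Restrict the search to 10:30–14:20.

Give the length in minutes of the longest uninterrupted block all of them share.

10 minutes

Zara free within 09:00–16:00: 11:00–11:10, 13:20–14:00.
Emeka free within 09:00–16:00: 09:00–09:20, 11:20–11:50, 12:50–15:00.
Elena free within 09:00–16:00: 09:00–10:50, 12:10–16:00.
Anders free within 09:00–16:00: 10:20–11:30, 12:30–12:40, 13:00–15:20.
Zara ∩ Emeka: 13:20–14:00.
Zara ∩ Emeka ∩ Elena: 13:20–14:00.
Zara ∩ Emeka ∩ Elena ∩ Farrukh: 13:20–13:30.
Zara ∩ Emeka ∩ Elena ∩ Farrukh ∩ Anders: 13:20–13:30.
Restricted to 10:30–14:20: 13:20–13:30.
Single common window of 10 minutes.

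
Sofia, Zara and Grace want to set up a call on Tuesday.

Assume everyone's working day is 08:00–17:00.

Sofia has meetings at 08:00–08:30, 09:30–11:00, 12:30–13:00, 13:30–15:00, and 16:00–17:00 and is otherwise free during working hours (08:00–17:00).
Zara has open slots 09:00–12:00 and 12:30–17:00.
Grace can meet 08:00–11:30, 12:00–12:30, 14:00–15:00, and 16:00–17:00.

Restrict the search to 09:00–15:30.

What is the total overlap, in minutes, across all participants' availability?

Sofia free within 08:00–17:00: 08:30–09:30, 11:00–12:30, 13:00–13:30, 15:00–16:00.
Sofia ∩ Zara: 09:00–09:30, 11:00–12:00, 13:00–13:30, 15:00–16:00.
Sofia ∩ Zara ∩ Grace: 09:00–09:30, 11:00–11:30.
Restricted to 09:00–15:30: 09:00–09:30, 11:00–11:30.
Total common minutes: 30 + 30 = 60.

60 minutes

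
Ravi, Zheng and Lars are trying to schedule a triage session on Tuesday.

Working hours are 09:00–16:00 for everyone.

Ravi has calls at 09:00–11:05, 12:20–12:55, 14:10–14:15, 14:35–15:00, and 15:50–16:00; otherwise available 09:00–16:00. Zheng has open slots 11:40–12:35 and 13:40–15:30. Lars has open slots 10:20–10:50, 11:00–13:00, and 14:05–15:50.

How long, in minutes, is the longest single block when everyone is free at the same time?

40 minutes

Ravi free within 09:00–16:00: 11:05–12:20, 12:55–14:10, 14:15–14:35, 15:00–15:50.
Ravi ∩ Zheng: 11:40–12:20, 13:40–14:10, 14:15–14:35, 15:00–15:30.
Ravi ∩ Zheng ∩ Lars: 11:40–12:20, 14:05–14:10, 14:15–14:35, 15:00–15:30.
Common window lengths: 40, 5, 20, 30 min; longest is 40.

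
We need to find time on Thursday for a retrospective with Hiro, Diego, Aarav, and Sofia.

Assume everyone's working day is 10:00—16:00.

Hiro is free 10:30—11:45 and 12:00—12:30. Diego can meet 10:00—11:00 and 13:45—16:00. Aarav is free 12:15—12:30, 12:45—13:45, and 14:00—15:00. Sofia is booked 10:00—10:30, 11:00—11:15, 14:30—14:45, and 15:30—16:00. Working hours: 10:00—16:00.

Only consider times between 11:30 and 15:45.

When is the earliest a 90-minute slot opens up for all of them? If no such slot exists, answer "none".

Sofia free within 10:00–16:00: 10:30–11:00, 11:15–14:30, 14:45–15:30.
Hiro ∩ Diego: 10:30–11:00.
Hiro ∩ Diego ∩ Aarav: (none).
Hiro ∩ Diego ∩ Aarav ∩ Sofia: (none).
Restricted to 11:30–15:45: (none).
Windows ≥ 90 min: (none).

none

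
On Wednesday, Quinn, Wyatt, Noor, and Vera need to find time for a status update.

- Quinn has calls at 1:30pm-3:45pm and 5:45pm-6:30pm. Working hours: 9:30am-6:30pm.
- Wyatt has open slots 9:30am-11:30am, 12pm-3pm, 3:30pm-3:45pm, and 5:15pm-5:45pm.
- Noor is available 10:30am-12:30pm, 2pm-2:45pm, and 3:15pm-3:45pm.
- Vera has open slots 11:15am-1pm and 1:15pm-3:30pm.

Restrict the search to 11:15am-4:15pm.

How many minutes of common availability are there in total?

Quinn free within 09:30–18:30: 09:30–13:30, 15:45–17:45.
Quinn ∩ Wyatt: 09:30–11:30, 12:00–13:30, 17:15–17:45.
Quinn ∩ Wyatt ∩ Noor: 10:30–11:30, 12:00–12:30.
Quinn ∩ Wyatt ∩ Noor ∩ Vera: 11:15–11:30, 12:00–12:30.
Restricted to 11:15–16:15: 11:15–11:30, 12:00–12:30.
Total common minutes: 15 + 30 = 45.

45 minutes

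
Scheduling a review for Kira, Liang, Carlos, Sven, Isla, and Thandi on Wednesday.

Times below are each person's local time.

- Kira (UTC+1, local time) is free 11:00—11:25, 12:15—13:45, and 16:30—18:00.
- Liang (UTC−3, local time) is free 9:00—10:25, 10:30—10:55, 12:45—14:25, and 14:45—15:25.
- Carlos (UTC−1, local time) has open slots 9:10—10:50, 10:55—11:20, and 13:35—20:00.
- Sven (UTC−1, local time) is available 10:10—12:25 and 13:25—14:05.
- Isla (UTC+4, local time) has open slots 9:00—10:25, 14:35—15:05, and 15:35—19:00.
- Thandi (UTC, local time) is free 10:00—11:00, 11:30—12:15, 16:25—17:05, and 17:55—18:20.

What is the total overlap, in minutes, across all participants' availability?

Kira → UTC: 10:00–10:25, 11:15–12:45, 15:30–17:00.
Liang → UTC: 12:00–13:25, 13:30–13:55, 15:45–17:25, 17:45–18:25.
Carlos → UTC: 10:10–11:50, 11:55–12:20, 14:35–21:00.
Sven → UTC: 11:10–13:25, 14:25–15:05.
Isla → UTC: 05:00–06:25, 10:35–11:05, 11:35–15:00.
Thandi → UTC: 10:00–11:00, 11:30–12:15, 16:25–17:05, 17:55–18:20.
Kira ∩ Liang: 12:00–12:45, 15:45–17:00.
Kira ∩ Liang ∩ Carlos: 12:00–12:20, 15:45–17:00.
Kira ∩ Liang ∩ Carlos ∩ Sven: 12:00–12:20.
Kira ∩ Liang ∩ Carlos ∩ Sven ∩ Isla: 12:00–12:20.
Kira ∩ Liang ∩ Carlos ∩ Sven ∩ Isla ∩ Thandi: 12:00–12:15.
Total common minutes: 15.

15 minutes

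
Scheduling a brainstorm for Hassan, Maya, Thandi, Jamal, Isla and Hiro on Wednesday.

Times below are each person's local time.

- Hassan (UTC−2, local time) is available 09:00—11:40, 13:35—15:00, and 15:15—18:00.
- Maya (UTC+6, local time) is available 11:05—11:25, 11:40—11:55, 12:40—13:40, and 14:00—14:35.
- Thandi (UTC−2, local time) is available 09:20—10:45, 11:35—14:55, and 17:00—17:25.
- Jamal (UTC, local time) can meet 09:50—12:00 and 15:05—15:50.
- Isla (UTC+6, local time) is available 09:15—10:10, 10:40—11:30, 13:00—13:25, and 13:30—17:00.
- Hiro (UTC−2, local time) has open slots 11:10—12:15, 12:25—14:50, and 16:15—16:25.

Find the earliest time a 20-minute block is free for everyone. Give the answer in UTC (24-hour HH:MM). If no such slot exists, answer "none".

Hassan → UTC: 11:00–13:40, 15:35–17:00, 17:15–20:00.
Maya → UTC: 05:05–05:25, 05:40–05:55, 06:40–07:40, 08:00–08:35.
Thandi → UTC: 11:20–12:45, 13:35–16:55, 19:00–19:25.
Jamal → UTC: 09:50–12:00, 15:05–15:50.
Isla → UTC: 03:15–04:10, 04:40–05:30, 07:00–07:25, 07:30–11:00.
Hiro → UTC: 13:10–14:15, 14:25–16:50, 18:15–18:25.
Hassan ∩ Maya: (none).
Hassan ∩ Maya ∩ Thandi: (none).
Hassan ∩ Maya ∩ Thandi ∩ Jamal: (none).
Hassan ∩ Maya ∩ Thandi ∩ Jamal ∩ Isla: (none).
Hassan ∩ Maya ∩ Thandi ∩ Jamal ∩ Isla ∩ Hiro: (none).
Windows ≥ 20 min: (none).

none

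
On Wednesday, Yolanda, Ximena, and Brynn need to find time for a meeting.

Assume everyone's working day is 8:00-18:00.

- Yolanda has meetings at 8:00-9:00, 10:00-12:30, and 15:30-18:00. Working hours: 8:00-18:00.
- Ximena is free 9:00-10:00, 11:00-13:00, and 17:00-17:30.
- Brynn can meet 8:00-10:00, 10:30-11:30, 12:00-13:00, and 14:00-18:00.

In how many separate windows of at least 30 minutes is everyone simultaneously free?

Yolanda free within 08:00–18:00: 09:00–10:00, 12:30–15:30.
Yolanda ∩ Ximena: 09:00–10:00, 12:30–13:00.
Yolanda ∩ Ximena ∩ Brynn: 09:00–10:00, 12:30–13:00.
Windows ≥ 30 min: 09:00–10:00, 12:30–13:00.
That's 2 windows.

2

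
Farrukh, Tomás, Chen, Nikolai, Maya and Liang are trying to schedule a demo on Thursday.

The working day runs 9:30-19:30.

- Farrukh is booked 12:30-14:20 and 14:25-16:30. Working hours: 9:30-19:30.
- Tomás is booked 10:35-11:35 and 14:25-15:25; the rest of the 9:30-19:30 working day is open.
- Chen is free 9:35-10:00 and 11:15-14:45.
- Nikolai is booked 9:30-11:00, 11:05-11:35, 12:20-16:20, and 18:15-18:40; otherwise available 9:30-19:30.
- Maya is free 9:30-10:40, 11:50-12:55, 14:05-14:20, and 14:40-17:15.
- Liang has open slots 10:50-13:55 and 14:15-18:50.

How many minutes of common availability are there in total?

30 minutes

Farrukh free within 09:30–19:30: 09:30–12:30, 14:20–14:25, 16:30–19:30.
Tomás free within 09:30–19:30: 09:30–10:35, 11:35–14:25, 15:25–19:30.
Nikolai free within 09:30–19:30: 11:00–11:05, 11:35–12:20, 16:20–18:15, 18:40–19:30.
Farrukh ∩ Tomás: 09:30–10:35, 11:35–12:30, 14:20–14:25, 16:30–19:30.
Farrukh ∩ Tomás ∩ Chen: 09:35–10:00, 11:35–12:30, 14:20–14:25.
Farrukh ∩ Tomás ∩ Chen ∩ Nikolai: 11:35–12:20.
Farrukh ∩ Tomás ∩ Chen ∩ Nikolai ∩ Maya: 11:50–12:20.
Farrukh ∩ Tomás ∩ Chen ∩ Nikolai ∩ Maya ∩ Liang: 11:50–12:20.
Total common minutes: 30.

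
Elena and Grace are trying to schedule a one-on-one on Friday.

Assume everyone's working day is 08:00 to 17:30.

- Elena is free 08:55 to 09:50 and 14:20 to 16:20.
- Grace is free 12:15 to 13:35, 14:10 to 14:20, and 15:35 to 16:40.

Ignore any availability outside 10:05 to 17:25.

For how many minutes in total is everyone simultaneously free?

Elena ∩ Grace: 15:35–16:20.
Restricted to 10:05–17:25: 15:35–16:20.
Total common minutes: 45.

45 minutes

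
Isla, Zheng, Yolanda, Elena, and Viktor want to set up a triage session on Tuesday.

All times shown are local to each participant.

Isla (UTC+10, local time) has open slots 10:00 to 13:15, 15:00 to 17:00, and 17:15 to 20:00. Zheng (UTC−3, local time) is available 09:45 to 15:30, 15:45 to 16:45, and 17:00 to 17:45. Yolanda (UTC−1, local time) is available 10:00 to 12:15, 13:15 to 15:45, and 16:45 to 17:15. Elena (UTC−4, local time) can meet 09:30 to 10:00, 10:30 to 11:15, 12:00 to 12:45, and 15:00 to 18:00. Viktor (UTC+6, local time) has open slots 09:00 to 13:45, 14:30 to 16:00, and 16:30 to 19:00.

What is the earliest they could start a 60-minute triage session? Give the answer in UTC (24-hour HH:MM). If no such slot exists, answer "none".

none

Isla → UTC: 00:00–03:15, 05:00–07:00, 07:15–10:00.
Zheng → UTC: 12:45–18:30, 18:45–19:45, 20:00–20:45.
Yolanda → UTC: 11:00–13:15, 14:15–16:45, 17:45–18:15.
Elena → UTC: 13:30–14:00, 14:30–15:15, 16:00–16:45, 19:00–22:00.
Viktor → UTC: 03:00–07:45, 08:30–10:00, 10:30–13:00.
Isla ∩ Zheng: (none).
Isla ∩ Zheng ∩ Yolanda: (none).
Isla ∩ Zheng ∩ Yolanda ∩ Elena: (none).
Isla ∩ Zheng ∩ Yolanda ∩ Elena ∩ Viktor: (none).
Windows ≥ 60 min: (none).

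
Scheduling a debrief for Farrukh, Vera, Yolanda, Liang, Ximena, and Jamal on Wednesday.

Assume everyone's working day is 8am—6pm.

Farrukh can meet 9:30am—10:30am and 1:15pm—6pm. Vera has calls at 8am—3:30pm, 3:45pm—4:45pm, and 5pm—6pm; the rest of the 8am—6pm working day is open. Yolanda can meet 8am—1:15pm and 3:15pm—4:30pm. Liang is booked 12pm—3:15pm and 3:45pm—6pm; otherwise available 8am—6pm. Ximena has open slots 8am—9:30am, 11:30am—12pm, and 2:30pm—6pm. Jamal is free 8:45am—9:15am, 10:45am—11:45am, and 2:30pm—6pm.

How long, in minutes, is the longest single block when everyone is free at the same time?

15 minutes

Vera free within 08:00–18:00: 15:30–15:45, 16:45–17:00.
Liang free within 08:00–18:00: 08:00–12:00, 15:15–15:45.
Farrukh ∩ Vera: 15:30–15:45, 16:45–17:00.
Farrukh ∩ Vera ∩ Yolanda: 15:30–15:45.
Farrukh ∩ Vera ∩ Yolanda ∩ Liang: 15:30–15:45.
Farrukh ∩ Vera ∩ Yolanda ∩ Liang ∩ Ximena: 15:30–15:45.
Farrukh ∩ Vera ∩ Yolanda ∩ Liang ∩ Ximena ∩ Jamal: 15:30–15:45.
Single common window of 15 minutes.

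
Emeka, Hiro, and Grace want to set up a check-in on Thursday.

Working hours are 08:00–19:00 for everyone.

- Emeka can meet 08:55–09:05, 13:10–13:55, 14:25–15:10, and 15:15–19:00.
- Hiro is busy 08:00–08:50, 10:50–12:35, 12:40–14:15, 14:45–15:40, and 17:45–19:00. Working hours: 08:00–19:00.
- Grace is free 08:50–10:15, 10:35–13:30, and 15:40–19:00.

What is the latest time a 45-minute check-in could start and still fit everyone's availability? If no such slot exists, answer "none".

Hiro free within 08:00–19:00: 08:50–10:50, 12:35–12:40, 14:15–14:45, 15:40–17:45.
Emeka ∩ Hiro: 08:55–09:05, 14:25–14:45, 15:40–17:45.
Emeka ∩ Hiro ∩ Grace: 08:55–09:05, 15:40–17:45.
Windows ≥ 45 min: 15:40–17:45.
Latest start in the last window 15:40–17:45 is 17:45 − 45 min = 17:00.

17:00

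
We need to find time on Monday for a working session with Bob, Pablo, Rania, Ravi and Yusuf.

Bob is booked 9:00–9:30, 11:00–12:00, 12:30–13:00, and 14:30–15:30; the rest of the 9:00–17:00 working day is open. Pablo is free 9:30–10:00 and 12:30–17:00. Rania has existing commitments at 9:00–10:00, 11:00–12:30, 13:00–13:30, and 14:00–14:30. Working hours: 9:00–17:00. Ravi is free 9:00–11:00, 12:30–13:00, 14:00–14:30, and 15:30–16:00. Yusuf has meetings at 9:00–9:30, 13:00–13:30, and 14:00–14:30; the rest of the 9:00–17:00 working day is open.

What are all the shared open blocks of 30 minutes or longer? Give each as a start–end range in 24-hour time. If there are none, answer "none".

15:30–16:00

Bob free within 09:00–17:00: 09:30–11:00, 12:00–12:30, 13:00–14:30, 15:30–17:00.
Rania free within 09:00–17:00: 10:00–11:00, 12:30–13:00, 13:30–14:00, 14:30–17:00.
Yusuf free within 09:00–17:00: 09:30–13:00, 13:30–14:00, 14:30–17:00.
Bob ∩ Pablo: 09:30–10:00, 13:00–14:30, 15:30–17:00.
Bob ∩ Pablo ∩ Rania: 13:30–14:00, 15:30–17:00.
Bob ∩ Pablo ∩ Rania ∩ Ravi: 15:30–16:00.
Bob ∩ Pablo ∩ Rania ∩ Ravi ∩ Yusuf: 15:30–16:00.
Windows ≥ 30 min: 15:30–16:00.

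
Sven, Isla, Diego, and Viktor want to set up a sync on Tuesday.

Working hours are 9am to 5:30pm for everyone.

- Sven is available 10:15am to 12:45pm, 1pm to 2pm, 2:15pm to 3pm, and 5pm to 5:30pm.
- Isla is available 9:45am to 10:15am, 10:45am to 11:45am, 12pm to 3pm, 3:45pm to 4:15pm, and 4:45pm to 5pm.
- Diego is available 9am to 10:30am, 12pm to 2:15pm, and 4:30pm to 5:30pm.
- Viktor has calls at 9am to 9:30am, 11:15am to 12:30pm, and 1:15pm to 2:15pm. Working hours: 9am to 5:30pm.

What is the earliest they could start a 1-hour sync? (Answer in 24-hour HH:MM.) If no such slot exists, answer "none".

none

Viktor free within 09:00–17:30: 09:30–11:15, 12:30–13:15, 14:15–17:30.
Sven ∩ Isla: 10:45–11:45, 12:00–12:45, 13:00–14:00, 14:15–15:00.
Sven ∩ Isla ∩ Diego: 12:00–12:45, 13:00–14:00.
Sven ∩ Isla ∩ Diego ∩ Viktor: 12:30–12:45, 13:00–13:15.
Windows ≥ 60 min: (none).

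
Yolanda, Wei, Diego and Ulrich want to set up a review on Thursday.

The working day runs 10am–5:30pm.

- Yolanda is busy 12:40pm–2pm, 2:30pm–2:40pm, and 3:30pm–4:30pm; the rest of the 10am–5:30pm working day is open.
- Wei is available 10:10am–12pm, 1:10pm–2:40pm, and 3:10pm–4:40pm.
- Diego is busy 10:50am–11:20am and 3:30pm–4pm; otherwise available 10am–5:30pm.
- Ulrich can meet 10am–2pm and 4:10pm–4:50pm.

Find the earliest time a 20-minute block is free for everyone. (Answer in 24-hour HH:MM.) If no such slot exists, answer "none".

Yolanda free within 10:00–17:30: 10:00–12:40, 14:00–14:30, 14:40–15:30, 16:30–17:30.
Diego free within 10:00–17:30: 10:00–10:50, 11:20–15:30, 16:00–17:30.
Yolanda ∩ Wei: 10:10–12:00, 14:00–14:30, 15:10–15:30, 16:30–16:40.
Yolanda ∩ Wei ∩ Diego: 10:10–10:50, 11:20–12:00, 14:00–14:30, 15:10–15:30, 16:30–16:40.
Yolanda ∩ Wei ∩ Diego ∩ Ulrich: 10:10–10:50, 11:20–12:00, 16:30–16:40.
Windows ≥ 20 min: 10:10–10:50, 11:20–12:00.
Earliest such window starts at 10:10.

10:10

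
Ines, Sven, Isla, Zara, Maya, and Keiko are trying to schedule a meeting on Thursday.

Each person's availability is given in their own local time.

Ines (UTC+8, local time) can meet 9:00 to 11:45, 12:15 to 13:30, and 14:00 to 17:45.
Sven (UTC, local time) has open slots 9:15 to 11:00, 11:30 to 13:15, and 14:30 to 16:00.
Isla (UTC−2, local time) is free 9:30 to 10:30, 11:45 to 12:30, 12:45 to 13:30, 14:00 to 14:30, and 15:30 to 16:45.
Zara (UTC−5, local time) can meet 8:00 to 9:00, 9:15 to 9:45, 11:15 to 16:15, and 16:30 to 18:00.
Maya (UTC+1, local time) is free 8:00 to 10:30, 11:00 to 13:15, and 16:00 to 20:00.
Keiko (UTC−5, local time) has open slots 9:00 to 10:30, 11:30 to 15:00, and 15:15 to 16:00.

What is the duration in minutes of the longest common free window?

0 minutes

Ines → UTC: 01:00–03:45, 04:15–05:30, 06:00–09:45.
Sven → UTC: 09:15–11:00, 11:30–13:15, 14:30–16:00.
Isla → UTC: 11:30–12:30, 13:45–14:30, 14:45–15:30, 16:00–16:30, 17:30–18:45.
Zara → UTC: 13:00–14:00, 14:15–14:45, 16:15–21:15, 21:30–23:00.
Maya → UTC: 07:00–09:30, 10:00–12:15, 15:00–19:00.
Keiko → UTC: 14:00–15:30, 16:30–20:00, 20:15–21:00.
Ines ∩ Sven: 09:15–09:45.
Ines ∩ Sven ∩ Isla: (none).
Ines ∩ Sven ∩ Isla ∩ Zara: (none).
Ines ∩ Sven ∩ Isla ∩ Zara ∩ Maya: (none).
Ines ∩ Sven ∩ Isla ∩ Zara ∩ Maya ∩ Keiko: (none).
No common window.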